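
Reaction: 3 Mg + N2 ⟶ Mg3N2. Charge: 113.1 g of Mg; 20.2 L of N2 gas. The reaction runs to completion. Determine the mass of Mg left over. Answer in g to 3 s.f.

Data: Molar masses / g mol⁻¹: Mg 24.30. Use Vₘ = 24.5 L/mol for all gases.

n(Mg) = 113.1 / 24.30 = 4.654 mol
n(N2) = 20.20 / 24.5 = 0.8245 mol
n/ν for Mg = 4.654/3 = 1.551
n/ν for N2 = 0.8245/1 = 0.8245
Smallest n/ν is N2 → limiting reagent.
Mg consumed = (3/1) × 0.8245 = 2.474 mol
Mg remaining = 4.654 − 2.474 = 2.180 mol
mass = 2.180 × 24.30 = 52.97 g

53.0 g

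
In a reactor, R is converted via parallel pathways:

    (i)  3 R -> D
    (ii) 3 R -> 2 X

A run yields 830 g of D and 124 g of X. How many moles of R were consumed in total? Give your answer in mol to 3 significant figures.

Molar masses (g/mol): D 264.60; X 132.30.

10.8 mol

n(D) = 830 / 264.60 = 3.137 mol
n(X) = 124 / 132.30 = 0.9373 mol
n(R) via (i) = (3/1)×3.137 = 9.411 mol
n(R) via (ii) = (3/2)×0.9373 = 1.406 mol
total n(R) = 9.411 + 1.406 = 10.82 mol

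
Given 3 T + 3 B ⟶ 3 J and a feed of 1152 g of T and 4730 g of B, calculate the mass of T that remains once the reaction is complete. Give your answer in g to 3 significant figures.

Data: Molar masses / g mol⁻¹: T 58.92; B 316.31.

n(T) = 1152 / 58.92 = 19.55 mol
n(B) = 4730 / 316.31 = 14.95 mol
n/ν → T: 6.517, B: 4.983; B is limiting.
T consumed = (3/3) × 14.95 = 14.95 mol
T remaining = 19.55 − 14.95 = 4.600 mol
mass = 4.600 × 58.92 = 271.0 g

271 g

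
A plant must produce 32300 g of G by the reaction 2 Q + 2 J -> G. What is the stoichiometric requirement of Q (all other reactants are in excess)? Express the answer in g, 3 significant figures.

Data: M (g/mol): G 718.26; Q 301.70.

n(G) = 32300 / 718.26 = 44.97 mol
n(Q) = (2/1) × 44.97 = 89.94 mol
mass = 89.94 × 301.70 = 27130 g

27100 g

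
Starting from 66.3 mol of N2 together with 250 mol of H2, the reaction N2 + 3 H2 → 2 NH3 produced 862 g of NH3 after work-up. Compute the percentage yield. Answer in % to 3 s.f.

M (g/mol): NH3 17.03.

n(N2) = 66.30 mol
n(H2) = 250.0 mol
n/ν for N2 = 66.30/1 = 66.30
n/ν for H2 = 250.0/3 = 83.33
Smallest n/ν is N2 → limiting reagent.
theoretical n(NH3) = (2/1) × 66.30 = 132.6 mol → 2258 g
% yield = 862 / 2258 × 100 = 38.18 %

38.2 %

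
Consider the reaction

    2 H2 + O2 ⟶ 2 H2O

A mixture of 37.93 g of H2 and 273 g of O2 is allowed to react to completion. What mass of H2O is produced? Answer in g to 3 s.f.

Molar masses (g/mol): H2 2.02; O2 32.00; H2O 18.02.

n(H2) = 37.93 / 2.02 = 18.78 mol
n(O2) = 273.0 / 32.00 = 8.531 mol
n/ν for H2 = 18.78/2 = 9.390
n/ν for O2 = 8.531/1 = 8.531
Smallest n/ν is O2 → limiting reagent.
n(H2O) = (2/1) × 8.531 = 17.06 mol
mass = 17.06 × 18.02 = 307.4 g

307 g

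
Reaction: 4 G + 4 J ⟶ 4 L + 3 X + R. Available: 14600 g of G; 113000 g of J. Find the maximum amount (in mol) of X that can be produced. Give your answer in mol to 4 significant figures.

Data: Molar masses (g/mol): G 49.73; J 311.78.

220.2 mol

n(G) = 14600 / 49.73 = 293.6 mol
n(J) = 113000 / 311.78 = 362.4 mol
n/ν for G = 293.6/4 = 73.40
n/ν for J = 362.4/4 = 90.60
Smallest n/ν is G → limiting reagent.
n(X) = (3/4) × 293.6 = 220.2 mol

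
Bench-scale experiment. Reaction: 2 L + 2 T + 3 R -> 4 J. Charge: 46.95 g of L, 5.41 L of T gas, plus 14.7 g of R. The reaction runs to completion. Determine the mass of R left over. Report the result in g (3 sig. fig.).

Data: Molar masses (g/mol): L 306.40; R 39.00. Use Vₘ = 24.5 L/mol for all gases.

n(L) = 46.95 / 306.40 = 0.1532 mol
n(T) = 5.410 / 24.5 = 0.2208 mol
n(R) = 14.70 / 39.00 = 0.3769 mol
n/ν for L = 0.1532/2 = 0.07660
n/ν for T = 0.2208/2 = 0.1104
n/ν for R = 0.3769/3 = 0.1256
Smallest n/ν is L → limiting reagent.
R consumed = (3/2) × 0.1532 = 0.2298 mol
R remaining = 0.3769 − 0.2298 = 0.1471 mol
mass = 0.1471 × 39.00 = 5.737 g

5.74 g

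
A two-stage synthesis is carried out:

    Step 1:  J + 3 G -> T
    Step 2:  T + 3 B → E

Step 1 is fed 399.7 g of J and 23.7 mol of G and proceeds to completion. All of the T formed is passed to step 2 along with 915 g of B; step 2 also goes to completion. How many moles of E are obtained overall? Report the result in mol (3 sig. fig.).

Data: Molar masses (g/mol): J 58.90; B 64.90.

Step 1:
n(J) = 399.7 / 58.90 = 6.786 mol
n(G) = 23.70 mol
n/ν for J = 6.786/1 = 6.786
n/ν for G = 23.70/3 = 7.900
Smallest n/ν is J → limiting reagent.
n(T) produced = (1/1) × 6.786 = 6.786 mol
Step 2:
n(T) available = 6.786 mol
n(B) = 915.0 / 64.90 = 14.10 mol
n/ν for T = 6.786/1 = 6.786
n/ν for B = 14.10/3 = 4.700
Smallest n/ν is B → limiting reagent.
n(E) = (1/3) × 14.10 = 4.700 mol

4.70 mol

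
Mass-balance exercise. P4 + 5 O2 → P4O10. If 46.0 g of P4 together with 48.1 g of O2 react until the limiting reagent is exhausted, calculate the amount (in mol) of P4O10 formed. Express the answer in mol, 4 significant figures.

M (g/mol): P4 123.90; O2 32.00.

n(P4) = 46.00 / 123.90 = 0.3713 mol
n(O2) = 48.10 / 32.00 = 1.503 mol
n/ν → P4: 0.3713, O2: 0.3006; O2 is limiting.
n(P4O10) = (1/5) × 1.503 = 0.3006 mol

0.3006 mol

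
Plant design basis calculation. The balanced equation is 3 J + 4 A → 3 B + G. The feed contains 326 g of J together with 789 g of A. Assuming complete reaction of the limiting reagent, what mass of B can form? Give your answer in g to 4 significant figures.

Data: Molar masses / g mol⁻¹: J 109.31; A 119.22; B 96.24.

287.0 g

n(J) = 326.0 / 109.31 = 2.982 mol
n(A) = 789.0 / 119.22 = 6.618 mol
n/ν for J = 2.982/3 = 0.9940
n/ν for A = 6.618/4 = 1.655
Smallest n/ν is J → limiting reagent.
n(B) = (3/3) × 2.982 = 2.982 mol
mass = 2.982 × 96.24 = 287.0 g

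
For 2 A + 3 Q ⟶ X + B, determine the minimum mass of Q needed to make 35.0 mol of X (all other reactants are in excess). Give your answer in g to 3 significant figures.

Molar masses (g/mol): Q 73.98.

7770 g

n(X) = 35.00 mol
n(Q) = (3/1) × 35.00 = 105.0 mol
mass = 105.0 × 73.98 = 7768 g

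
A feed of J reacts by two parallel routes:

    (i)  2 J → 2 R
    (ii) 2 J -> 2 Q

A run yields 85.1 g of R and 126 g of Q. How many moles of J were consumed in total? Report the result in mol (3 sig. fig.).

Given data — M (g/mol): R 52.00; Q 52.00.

4.06 mol

n(R) = 85.1 / 52.00 = 1.637 mol
n(Q) = 126 / 52.00 = 2.423 mol
n(J) via (i) = (2/2)×1.637 = 1.637 mol
n(J) via (ii) = (2/2)×2.423 = 2.423 mol
total n(J) = 1.637 + 2.423 = 4.060 mol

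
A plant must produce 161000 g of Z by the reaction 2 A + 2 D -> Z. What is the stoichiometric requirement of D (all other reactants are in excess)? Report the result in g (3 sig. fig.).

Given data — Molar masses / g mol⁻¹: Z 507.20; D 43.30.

27500 g

n(Z) = 161000 / 507.20 = 317.4 mol
n(D) = (2/1) × 317.4 = 634.8 mol
mass = 634.8 × 43.30 = 27490 g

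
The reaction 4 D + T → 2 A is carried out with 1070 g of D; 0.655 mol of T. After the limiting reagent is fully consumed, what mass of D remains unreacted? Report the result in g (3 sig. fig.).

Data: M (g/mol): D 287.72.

n(D) = 1070 / 287.72 = 3.719 mol
n(T) = 0.6550 mol
n/ν for D = 3.719/4 = 0.9298
n/ν for T = 0.6550/1 = 0.6550
Smallest n/ν is T → limiting reagent.
D consumed = (4/1) × 0.6550 = 2.620 mol
D remaining = 3.719 − 2.620 = 1.099 mol
mass = 1.099 × 287.72 = 316.2 g

316 g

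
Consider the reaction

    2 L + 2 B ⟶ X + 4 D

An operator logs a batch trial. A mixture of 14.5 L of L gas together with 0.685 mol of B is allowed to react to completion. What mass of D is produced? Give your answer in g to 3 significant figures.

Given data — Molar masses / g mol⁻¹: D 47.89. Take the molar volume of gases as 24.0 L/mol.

57.9 g

n(L) = 14.50 / 24.0 = 0.6042 mol
n(B) = 0.6850 mol
n/ν for L = 0.6042/2 = 0.3021
n/ν for B = 0.6850/2 = 0.3425
Smallest n/ν is L → limiting reagent.
n(D) = (4/2) × 0.6042 = 1.208 mol
mass = 1.208 × 47.89 = 57.85 g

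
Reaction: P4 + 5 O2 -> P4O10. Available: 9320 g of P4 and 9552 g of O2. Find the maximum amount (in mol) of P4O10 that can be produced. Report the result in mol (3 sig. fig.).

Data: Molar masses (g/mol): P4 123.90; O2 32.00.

59.7 mol

n(P4) = 9320 / 123.90 = 75.22 mol
n(O2) = 9552 / 32.00 = 298.5 mol
n/ν for P4 = 75.22/1 = 75.22
n/ν for O2 = 298.5/5 = 59.70
Smallest n/ν is O2 → limiting reagent.
n(P4O10) = (1/5) × 298.5 = 59.70 mol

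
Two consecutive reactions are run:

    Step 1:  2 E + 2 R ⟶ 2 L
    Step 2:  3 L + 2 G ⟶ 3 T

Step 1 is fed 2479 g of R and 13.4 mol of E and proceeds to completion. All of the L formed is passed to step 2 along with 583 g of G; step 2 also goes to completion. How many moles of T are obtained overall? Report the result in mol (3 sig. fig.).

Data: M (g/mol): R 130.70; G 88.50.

9.88 mol

Step 1:
n(R) = 2479 / 130.70 = 18.97 mol
n(E) = 13.40 mol
n/ν for R = 18.97/2 = 9.485
n/ν for E = 13.40/2 = 6.700
Smallest n/ν is E → limiting reagent.
n(L) produced = (2/2) × 13.40 = 13.40 mol
Step 2:
n(L) available = 13.40 mol
n(G) = 583.0 / 88.50 = 6.588 mol
n/ν for L = 13.40/3 = 4.467
n/ν for G = 6.588/2 = 3.294
Smallest n/ν is G → limiting reagent.
n(T) = (3/2) × 6.588 = 9.882 mol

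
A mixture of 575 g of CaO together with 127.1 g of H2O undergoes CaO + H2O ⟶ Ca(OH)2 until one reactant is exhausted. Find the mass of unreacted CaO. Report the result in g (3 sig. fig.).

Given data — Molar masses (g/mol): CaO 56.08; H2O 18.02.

n(CaO) = 575.0 / 56.08 = 10.25 mol
n(H2O) = 127.1 / 18.02 = 7.053 mol
n/ν for CaO = 10.25/1 = 10.25
n/ν for H2O = 7.053/1 = 7.053
Smallest n/ν is H2O → limiting reagent.
CaO consumed = (1/1) × 7.053 = 7.053 mol
CaO remaining = 10.25 − 7.053 = 3.197 mol
mass = 3.197 × 56.08 = 179.3 g

179 g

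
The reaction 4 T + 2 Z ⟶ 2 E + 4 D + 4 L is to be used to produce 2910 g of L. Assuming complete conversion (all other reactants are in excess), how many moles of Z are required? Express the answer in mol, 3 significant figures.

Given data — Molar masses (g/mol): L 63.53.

n(L) = 2910 / 63.53 = 45.81 mol
n(Z) = (2/4) × 45.81 = 22.91 mol

22.9 mol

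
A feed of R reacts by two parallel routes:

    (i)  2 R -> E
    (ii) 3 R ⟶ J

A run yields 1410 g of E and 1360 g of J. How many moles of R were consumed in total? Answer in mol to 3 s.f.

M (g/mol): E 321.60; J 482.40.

17.2 mol

n(E) = 1410 / 321.60 = 4.384 mol
n(J) = 1360 / 482.40 = 2.819 mol
n(R) via (i) = (2/1)×4.384 = 8.768 mol
n(R) via (ii) = (3/1)×2.819 = 8.457 mol
total n(R) = 8.768 + 8.457 = 17.23 mol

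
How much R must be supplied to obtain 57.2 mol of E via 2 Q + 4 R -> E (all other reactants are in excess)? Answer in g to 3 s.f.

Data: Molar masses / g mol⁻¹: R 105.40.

n(E) = 57.20 mol
n(R) = (4/1) × 57.20 = 228.8 mol
mass = 228.8 × 105.40 = 24120 g

24100 g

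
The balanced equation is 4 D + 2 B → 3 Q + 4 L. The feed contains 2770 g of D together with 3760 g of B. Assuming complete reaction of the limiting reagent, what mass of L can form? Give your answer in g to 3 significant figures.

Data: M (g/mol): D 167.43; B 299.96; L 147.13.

n(D) = 2770 / 167.43 = 16.54 mol
n(B) = 3760 / 299.96 = 12.54 mol
n/ν for D = 16.54/4 = 4.135
n/ν for B = 12.54/2 = 6.270
Smallest n/ν is D → limiting reagent.
n(L) = (4/4) × 16.54 = 16.54 mol
mass = 16.54 × 147.13 = 2434 g

2430 g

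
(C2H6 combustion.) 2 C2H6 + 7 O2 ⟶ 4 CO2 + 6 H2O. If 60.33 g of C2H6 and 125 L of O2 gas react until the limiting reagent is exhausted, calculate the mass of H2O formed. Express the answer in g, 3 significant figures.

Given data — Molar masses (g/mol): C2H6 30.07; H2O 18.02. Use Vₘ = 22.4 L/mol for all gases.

n(C2H6) = 60.33 / 30.07 = 2.006 mol
n(O2) = 125.0 / 22.4 = 5.580 mol
n/ν → C2H6: 1.003, O2: 0.7971; O2 is limiting.
n(H2O) = (6/7) × 5.580 = 4.783 mol
mass = 4.783 × 18.02 = 86.19 g

86.2 g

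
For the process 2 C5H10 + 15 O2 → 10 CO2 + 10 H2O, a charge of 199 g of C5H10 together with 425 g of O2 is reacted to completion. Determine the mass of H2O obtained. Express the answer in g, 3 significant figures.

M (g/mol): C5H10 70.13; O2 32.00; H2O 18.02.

n(C5H10) = 199.0 / 70.13 = 2.838 mol
n(O2) = 425.0 / 32.00 = 13.28 mol
n/ν for C5H10 = 2.838/2 = 1.419
n/ν for O2 = 13.28/15 = 0.8853
Smallest n/ν is O2 → limiting reagent.
n(H2O) = (10/15) × 13.28 = 8.853 mol
mass = 8.853 × 18.02 = 159.5 g

160 g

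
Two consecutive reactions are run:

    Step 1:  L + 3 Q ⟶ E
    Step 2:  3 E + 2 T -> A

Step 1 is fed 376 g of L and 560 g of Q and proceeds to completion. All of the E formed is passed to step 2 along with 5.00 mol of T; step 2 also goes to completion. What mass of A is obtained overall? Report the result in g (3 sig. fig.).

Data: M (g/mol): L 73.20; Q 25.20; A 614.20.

1050 g

Step 1:
n(L) = 376.0 / 73.20 = 5.137 mol
n(Q) = 560.0 / 25.20 = 22.22 mol
n/ν → L: 5.137, Q: 7.407; L is limiting.
n(E) produced = (1/1) × 5.137 = 5.137 mol
Step 2:
n(E) available = 5.137 mol
n(T) = 5.000 mol
n/ν → E: 1.712, T: 2.500; E is limiting.
n(A) = (1/3) × 5.137 = 1.712 mol
mass = 1.712 × 614.20 = 1052 g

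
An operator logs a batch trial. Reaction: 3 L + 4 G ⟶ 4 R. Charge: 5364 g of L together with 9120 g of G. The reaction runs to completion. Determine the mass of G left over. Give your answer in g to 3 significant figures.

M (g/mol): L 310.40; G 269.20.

2920 g

n(L) = 5364 / 310.40 = 17.28 mol
n(G) = 9120 / 269.20 = 33.88 mol
n/ν → L: 5.760, G: 8.470; L is limiting.
G consumed = (4/3) × 17.28 = 23.04 mol
G remaining = 33.88 − 23.04 = 10.84 mol
mass = 10.84 × 269.20 = 2918 g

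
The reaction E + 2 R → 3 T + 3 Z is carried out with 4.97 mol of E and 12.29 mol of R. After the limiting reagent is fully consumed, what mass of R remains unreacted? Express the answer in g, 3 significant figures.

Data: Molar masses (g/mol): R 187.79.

n(E) = 4.970 mol
n(R) = 12.29 mol
n/ν → E: 4.970, R: 6.145; E is limiting.
R consumed = (2/1) × 4.970 = 9.940 mol
R remaining = 12.29 − 9.940 = 2.350 mol
mass = 2.350 × 187.79 = 441.3 g

441 g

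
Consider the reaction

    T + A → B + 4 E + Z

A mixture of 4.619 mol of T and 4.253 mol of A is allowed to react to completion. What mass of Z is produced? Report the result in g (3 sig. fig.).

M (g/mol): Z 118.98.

506 g

n(T) = 4.619 mol
n(A) = 4.253 mol
n/ν → T: 4.619, A: 4.253; A is limiting.
n(Z) = (1/1) × 4.253 = 4.253 mol
mass = 4.253 × 118.98 = 506.0 g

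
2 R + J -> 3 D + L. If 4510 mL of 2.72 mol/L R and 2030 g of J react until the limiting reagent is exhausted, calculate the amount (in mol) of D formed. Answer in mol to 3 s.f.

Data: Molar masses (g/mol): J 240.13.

18.4 mol

n(R) = 2.72 × 4510/1000 = 12.27 mol
n(J) = 2030 / 240.13 = 8.454 mol
n/ν → R: 6.135, J: 8.454; R is limiting.
n(D) = (3/2) × 12.27 = 18.41 mol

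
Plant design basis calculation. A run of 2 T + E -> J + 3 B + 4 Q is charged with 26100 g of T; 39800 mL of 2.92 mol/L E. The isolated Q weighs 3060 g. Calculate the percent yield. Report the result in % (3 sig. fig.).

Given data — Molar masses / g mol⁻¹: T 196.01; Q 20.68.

n(T) = 26100 / 196.01 = 133.2 mol
n(E) = 2.92 × 39800/1000 = 116.2 mol
n/ν for T = 133.2/2 = 66.60
n/ν for E = 116.2/1 = 116.2
Smallest n/ν is T → limiting reagent.
theoretical n(Q) = (4/2) × 133.2 = 266.4 mol → 5509 g
% yield = 3060 / 5509 × 100 = 55.55 %

55.6 %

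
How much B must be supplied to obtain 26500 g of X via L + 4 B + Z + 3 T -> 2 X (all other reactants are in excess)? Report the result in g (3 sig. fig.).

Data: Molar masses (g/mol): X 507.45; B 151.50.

15800 g

n(X) = 26500 / 507.45 = 52.22 mol
n(B) = (4/2) × 52.22 = 104.4 mol
mass = 104.4 × 151.50 = 15820 g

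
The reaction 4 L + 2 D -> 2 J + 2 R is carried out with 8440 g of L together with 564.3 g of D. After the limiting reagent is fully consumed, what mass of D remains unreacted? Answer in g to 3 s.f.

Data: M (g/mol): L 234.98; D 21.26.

n(L) = 8440 / 234.98 = 35.92 mol
n(D) = 564.3 / 21.26 = 26.54 mol
n/ν for L = 35.92/4 = 8.980
n/ν for D = 26.54/2 = 13.27
Smallest n/ν is L → limiting reagent.
D consumed = (2/4) × 35.92 = 17.96 mol
D remaining = 26.54 − 17.96 = 8.580 mol
mass = 8.580 × 21.26 = 182.4 g

182 g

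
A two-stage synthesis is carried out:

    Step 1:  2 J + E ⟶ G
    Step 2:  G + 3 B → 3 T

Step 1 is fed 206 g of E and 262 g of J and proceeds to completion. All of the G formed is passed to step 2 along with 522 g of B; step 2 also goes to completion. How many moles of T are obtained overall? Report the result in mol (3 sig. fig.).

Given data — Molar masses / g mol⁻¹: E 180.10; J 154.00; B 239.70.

Step 1:
n(E) = 206.0 / 180.10 = 1.144 mol
n(J) = 262.0 / 154.00 = 1.701 mol
n/ν for E = 1.144/1 = 1.144
n/ν for J = 1.701/2 = 0.8505
Smallest n/ν is J → limiting reagent.
n(G) produced = (1/2) × 1.701 = 0.8505 mol
Step 2:
n(G) available = 0.8505 mol
n(B) = 522.0 / 239.70 = 2.178 mol
n/ν for G = 0.8505/1 = 0.8505
n/ν for B = 2.178/3 = 0.7260
Smallest n/ν is B → limiting reagent.
n(T) = (3/3) × 2.178 = 2.178 mol

2.18 mol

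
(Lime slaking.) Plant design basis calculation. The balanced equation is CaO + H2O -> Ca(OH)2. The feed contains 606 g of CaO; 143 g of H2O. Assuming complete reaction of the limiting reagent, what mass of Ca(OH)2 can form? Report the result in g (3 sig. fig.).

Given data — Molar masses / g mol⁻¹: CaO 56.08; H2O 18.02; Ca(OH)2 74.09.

n(CaO) = 606.0 / 56.08 = 10.81 mol
n(H2O) = 143.0 / 18.02 = 7.936 mol
n/ν for CaO = 10.81/1 = 10.81
n/ν for H2O = 7.936/1 = 7.936
Smallest n/ν is H2O → limiting reagent.
n(Ca(OH)2) = (1/1) × 7.936 = 7.936 mol
mass = 7.936 × 74.09 = 588.0 g

588 g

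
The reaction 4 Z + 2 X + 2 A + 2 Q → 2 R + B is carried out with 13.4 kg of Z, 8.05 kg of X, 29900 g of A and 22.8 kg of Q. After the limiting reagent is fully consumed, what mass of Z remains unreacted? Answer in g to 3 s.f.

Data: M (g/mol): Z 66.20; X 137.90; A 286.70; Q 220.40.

5670 g

n(Z) = 13.40×1000 / 66.20 = 202.4 mol
n(X) = 8.050×1000 / 137.90 = 58.38 mol
n(A) = 29900 / 286.70 = 104.3 mol
n(Q) = 22.80×1000 / 220.40 = 103.4 mol
n/ν for Z = 202.4/4 = 50.60
n/ν for X = 58.38/2 = 29.19
n/ν for A = 104.3/2 = 52.15
n/ν for Q = 103.4/2 = 51.70
Smallest n/ν is X → limiting reagent.
Z consumed = (4/2) × 58.38 = 116.8 mol
Z remaining = 202.4 − 116.8 = 85.60 mol
mass = 85.60 × 66.20 = 5667 g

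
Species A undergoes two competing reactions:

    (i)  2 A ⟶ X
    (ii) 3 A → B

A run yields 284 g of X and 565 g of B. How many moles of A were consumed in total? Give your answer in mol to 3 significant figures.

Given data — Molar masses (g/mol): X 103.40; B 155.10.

16.4 mol

n(X) = 284 / 103.40 = 2.747 mol
n(B) = 565 / 155.10 = 3.643 mol
n(A) via (i) = (2/1)×2.747 = 5.494 mol
n(A) via (ii) = (3/1)×3.643 = 10.93 mol
total n(A) = 5.494 + 10.93 = 16.42 mol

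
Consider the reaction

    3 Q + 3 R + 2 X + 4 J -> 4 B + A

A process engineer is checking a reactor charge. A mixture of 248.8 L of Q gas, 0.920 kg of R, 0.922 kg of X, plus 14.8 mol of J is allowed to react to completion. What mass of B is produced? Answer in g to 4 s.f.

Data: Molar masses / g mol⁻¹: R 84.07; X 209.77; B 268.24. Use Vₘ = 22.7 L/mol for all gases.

n(Q) = 248.8 / 22.7 = 10.96 mol
n(R) = 0.9200×1000 / 84.07 = 10.94 mol
n(X) = 0.9220×1000 / 209.77 = 4.395 mol
n(J) = 14.80 mol
n/ν → Q: 3.653, R: 3.647, X: 2.198, J: 3.700; X is limiting.
n(B) = (4/2) × 4.395 = 8.790 mol
mass = 8.790 × 268.24 = 2358 g

2358 g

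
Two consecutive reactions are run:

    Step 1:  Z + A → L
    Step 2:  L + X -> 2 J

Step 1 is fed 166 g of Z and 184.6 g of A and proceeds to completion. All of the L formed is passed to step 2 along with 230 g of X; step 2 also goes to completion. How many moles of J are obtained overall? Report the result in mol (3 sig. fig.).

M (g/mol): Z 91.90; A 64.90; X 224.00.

Step 1:
n(Z) = 166.0 / 91.90 = 1.806 mol
n(A) = 184.6 / 64.90 = 2.844 mol
n/ν for Z = 1.806/1 = 1.806
n/ν for A = 2.844/1 = 2.844
Smallest n/ν is Z → limiting reagent.
n(L) produced = (1/1) × 1.806 = 1.806 mol
Step 2:
n(L) available = 1.806 mol
n(X) = 230.0 / 224.00 = 1.027 mol
n/ν for L = 1.806/1 = 1.806
n/ν for X = 1.027/1 = 1.027
Smallest n/ν is X → limiting reagent.
n(J) = (2/1) × 1.027 = 2.054 mol

2.05 mol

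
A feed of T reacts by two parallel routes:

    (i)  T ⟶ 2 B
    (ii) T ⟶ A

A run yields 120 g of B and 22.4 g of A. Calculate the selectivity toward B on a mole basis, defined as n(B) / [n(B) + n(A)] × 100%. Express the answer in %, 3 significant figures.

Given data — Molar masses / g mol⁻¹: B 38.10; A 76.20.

n(B) = 120 / 38.10 = 3.150 mol
n(A) = 22.4 / 76.20 = 0.2940 mol
selectivity = 3.150/(3.150+0.2940) × 100 = 91.46 %

91.5 %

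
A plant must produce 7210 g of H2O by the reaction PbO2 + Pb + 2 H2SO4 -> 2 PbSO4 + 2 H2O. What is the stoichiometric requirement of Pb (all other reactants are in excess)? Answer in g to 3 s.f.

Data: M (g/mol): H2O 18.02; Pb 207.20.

n(H2O) = 7210 / 18.02 = 400.1 mol
n(Pb) = (1/2) × 400.1 = 200.1 mol
mass = 200.1 × 207.20 = 41460 g

41500 g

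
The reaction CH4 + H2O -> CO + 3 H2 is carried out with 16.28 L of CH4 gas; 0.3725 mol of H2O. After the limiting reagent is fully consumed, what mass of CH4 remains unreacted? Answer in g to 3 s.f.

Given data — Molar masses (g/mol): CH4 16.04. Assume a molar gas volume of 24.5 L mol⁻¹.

n(CH4) = 16.28 / 24.5 = 0.6645 mol
n(H2O) = 0.3725 mol
n/ν for CH4 = 0.6645/1 = 0.6645
n/ν for H2O = 0.3725/1 = 0.3725
Smallest n/ν is H2O → limiting reagent.
CH4 consumed = (1/1) × 0.3725 = 0.3725 mol
CH4 remaining = 0.6645 − 0.3725 = 0.2920 mol
mass = 0.2920 × 16.04 = 4.684 g

4.68 g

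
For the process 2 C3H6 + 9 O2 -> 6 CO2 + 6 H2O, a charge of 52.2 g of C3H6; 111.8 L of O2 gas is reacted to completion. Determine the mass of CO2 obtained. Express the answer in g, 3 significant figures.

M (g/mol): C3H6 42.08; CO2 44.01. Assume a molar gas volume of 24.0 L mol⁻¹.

137 g

n(C3H6) = 52.20 / 42.08 = 1.240 mol
n(O2) = 111.8 / 24.0 = 4.658 mol
n/ν for C3H6 = 1.240/2 = 0.6200
n/ν for O2 = 4.658/9 = 0.5176
Smallest n/ν is O2 → limiting reagent.
n(CO2) = (6/9) × 4.658 = 3.105 mol
mass = 3.105 × 44.01 = 136.7 g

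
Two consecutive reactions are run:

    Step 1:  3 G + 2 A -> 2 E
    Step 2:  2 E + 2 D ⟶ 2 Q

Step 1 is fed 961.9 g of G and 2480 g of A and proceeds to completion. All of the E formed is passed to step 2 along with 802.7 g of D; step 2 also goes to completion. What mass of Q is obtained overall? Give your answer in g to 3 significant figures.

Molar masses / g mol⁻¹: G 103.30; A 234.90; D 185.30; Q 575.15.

Step 1:
n(G) = 961.9 / 103.30 = 9.312 mol
n(A) = 2480 / 234.90 = 10.56 mol
n/ν for G = 9.312/3 = 3.104
n/ν for A = 10.56/2 = 5.280
Smallest n/ν is G → limiting reagent.
n(E) produced = (2/3) × 9.312 = 6.208 mol
Step 2:
n(E) available = 6.208 mol
n(D) = 802.7 / 185.30 = 4.332 mol
n/ν for E = 6.208/2 = 3.104
n/ν for D = 4.332/2 = 2.166
Smallest n/ν is D → limiting reagent.
n(Q) = (2/2) × 4.332 = 4.332 mol
mass = 4.332 × 575.15 = 2492 g

2490 g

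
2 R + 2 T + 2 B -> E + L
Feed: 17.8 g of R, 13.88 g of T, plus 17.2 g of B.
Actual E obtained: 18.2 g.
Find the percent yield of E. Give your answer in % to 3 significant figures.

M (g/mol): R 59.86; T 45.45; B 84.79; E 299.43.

59.9 %

n(R) = 17.80 / 59.86 = 0.2974 mol
n(T) = 13.88 / 45.45 = 0.3054 mol
n(B) = 17.20 / 84.79 = 0.2029 mol
n/ν → R: 0.1487, T: 0.1527, B: 0.1015; B is limiting.
theoretical n(E) = (1/2) × 0.2029 = 0.1015 mol → 30.39 g
% yield = 18.2 / 30.39 × 100 = 59.89 %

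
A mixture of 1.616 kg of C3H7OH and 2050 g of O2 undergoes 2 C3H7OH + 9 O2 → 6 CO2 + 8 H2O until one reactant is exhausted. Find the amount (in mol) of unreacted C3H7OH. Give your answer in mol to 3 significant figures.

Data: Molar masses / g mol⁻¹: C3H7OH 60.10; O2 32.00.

n(C3H7OH) = 1.616×1000 / 60.10 = 26.89 mol
n(O2) = 2050 / 32.00 = 64.06 mol
n/ν for C3H7OH = 26.89/2 = 13.45
n/ν for O2 = 64.06/9 = 7.118
Smallest n/ν is O2 → limiting reagent.
C3H7OH consumed = (2/9) × 64.06 = 14.24 mol
C3H7OH remaining = 26.89 − 14.24 = 12.65 mol

12.7 mol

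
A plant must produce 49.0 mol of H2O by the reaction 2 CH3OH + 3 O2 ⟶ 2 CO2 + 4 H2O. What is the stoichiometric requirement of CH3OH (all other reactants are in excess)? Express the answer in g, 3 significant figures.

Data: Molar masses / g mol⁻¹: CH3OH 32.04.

785 g

n(H2O) = 49.00 mol
n(CH3OH) = (2/4) × 49.00 = 24.50 mol
mass = 24.50 × 32.04 = 785.0 g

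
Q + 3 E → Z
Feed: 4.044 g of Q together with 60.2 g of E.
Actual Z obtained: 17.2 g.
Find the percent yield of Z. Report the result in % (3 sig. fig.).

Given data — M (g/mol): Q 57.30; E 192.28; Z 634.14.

38.4 %

n(Q) = 4.044 / 57.30 = 0.07058 mol
n(E) = 60.20 / 192.28 = 0.3131 mol
n/ν for Q = 0.07058/1 = 0.07058
n/ν for E = 0.3131/3 = 0.1044
Smallest n/ν is Q → limiting reagent.
theoretical n(Z) = (1/1) × 0.07058 = 0.07058 mol → 44.76 g
% yield = 17.2 / 44.76 × 100 = 38.43 %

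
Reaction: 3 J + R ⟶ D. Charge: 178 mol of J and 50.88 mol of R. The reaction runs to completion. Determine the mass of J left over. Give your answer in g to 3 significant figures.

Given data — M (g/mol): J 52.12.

1320 g

n(J) = 178.0 mol
n(R) = 50.88 mol
n/ν for J = 178.0/3 = 59.33
n/ν for R = 50.88/1 = 50.88
Smallest n/ν is R → limiting reagent.
J consumed = (3/1) × 50.88 = 152.6 mol
J remaining = 178.0 − 152.6 = 25.40 mol
mass = 25.40 × 52.12 = 1324 g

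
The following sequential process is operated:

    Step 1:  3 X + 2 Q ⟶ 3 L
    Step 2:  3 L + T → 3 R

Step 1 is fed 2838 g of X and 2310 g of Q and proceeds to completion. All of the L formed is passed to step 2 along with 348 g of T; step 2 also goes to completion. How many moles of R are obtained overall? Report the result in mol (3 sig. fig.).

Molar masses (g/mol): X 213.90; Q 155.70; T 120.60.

Step 1:
n(X) = 2838 / 213.90 = 13.27 mol
n(Q) = 2310 / 155.70 = 14.84 mol
n/ν for X = 13.27/3 = 4.423
n/ν for Q = 14.84/2 = 7.420
Smallest n/ν is X → limiting reagent.
n(L) produced = (3/3) × 13.27 = 13.27 mol
Step 2:
n(L) available = 13.27 mol
n(T) = 348.0 / 120.60 = 2.886 mol
n/ν for L = 13.27/3 = 4.423
n/ν for T = 2.886/1 = 2.886
Smallest n/ν is T → limiting reagent.
n(R) = (3/1) × 2.886 = 8.658 mol

8.66 mol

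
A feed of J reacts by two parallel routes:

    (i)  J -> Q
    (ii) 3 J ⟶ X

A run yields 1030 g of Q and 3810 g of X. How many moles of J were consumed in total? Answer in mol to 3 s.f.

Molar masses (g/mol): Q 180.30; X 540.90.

n(Q) = 1030 / 180.30 = 5.713 mol
n(X) = 3810 / 540.90 = 7.044 mol
n(J) via (i) = (1/1)×5.713 = 5.713 mol
n(J) via (ii) = (3/1)×7.044 = 21.13 mol
total n(J) = 5.713 + 21.13 = 26.84 mol

26.8 mol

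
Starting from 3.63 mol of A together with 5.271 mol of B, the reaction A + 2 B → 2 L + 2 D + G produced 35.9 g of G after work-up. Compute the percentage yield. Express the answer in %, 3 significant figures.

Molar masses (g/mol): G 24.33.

56.0 %

n(A) = 3.630 mol
n(B) = 5.271 mol
n/ν for A = 3.630/1 = 3.630
n/ν for B = 5.271/2 = 2.636
Smallest n/ν is B → limiting reagent.
theoretical n(G) = (1/2) × 5.271 = 2.636 mol → 64.13 g
% yield = 35.9 / 64.13 × 100 = 55.98 %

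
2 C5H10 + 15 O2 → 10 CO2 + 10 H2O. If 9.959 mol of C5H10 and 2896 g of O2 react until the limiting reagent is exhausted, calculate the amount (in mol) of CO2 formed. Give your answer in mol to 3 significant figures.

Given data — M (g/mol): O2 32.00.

49.8 mol

n(C5H10) = 9.959 mol
n(O2) = 2896 / 32.00 = 90.50 mol
n/ν for C5H10 = 9.959/2 = 4.980
n/ν for O2 = 90.50/15 = 6.033
Smallest n/ν is C5H10 → limiting reagent.
n(CO2) = (10/2) × 9.959 = 49.80 mol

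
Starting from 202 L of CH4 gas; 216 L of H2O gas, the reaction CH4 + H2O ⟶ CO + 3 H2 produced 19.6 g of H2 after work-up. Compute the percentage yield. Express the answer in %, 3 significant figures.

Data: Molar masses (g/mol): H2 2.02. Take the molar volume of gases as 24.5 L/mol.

n(CH4) = 202.0 / 24.5 = 8.245 mol
n(H2O) = 216.0 / 24.5 = 8.816 mol
n/ν → CH4: 8.245, H2O: 8.816; CH4 is limiting.
theoretical n(H2) = (3/1) × 8.245 = 24.74 mol → 49.97 g
% yield = 19.6 / 49.97 × 100 = 39.22 %

39.2 %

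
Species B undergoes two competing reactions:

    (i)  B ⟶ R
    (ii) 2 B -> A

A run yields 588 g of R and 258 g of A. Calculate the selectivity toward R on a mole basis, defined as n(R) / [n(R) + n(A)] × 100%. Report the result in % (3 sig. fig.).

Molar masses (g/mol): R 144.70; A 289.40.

n(R) = 588 / 144.70 = 4.064 mol
n(A) = 258 / 289.40 = 0.8915 mol
selectivity = 4.064/(4.064+0.8915) × 100 = 82.01 %

82.0 %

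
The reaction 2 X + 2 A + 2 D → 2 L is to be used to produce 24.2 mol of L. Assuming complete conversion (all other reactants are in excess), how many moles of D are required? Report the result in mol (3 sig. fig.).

24.2 mol

n(L) = 24.20 mol
n(D) = (2/2) × 24.20 = 24.20 mol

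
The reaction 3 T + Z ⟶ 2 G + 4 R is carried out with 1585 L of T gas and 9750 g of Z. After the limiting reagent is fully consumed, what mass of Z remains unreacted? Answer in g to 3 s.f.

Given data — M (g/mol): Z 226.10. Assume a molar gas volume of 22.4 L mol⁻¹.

4420 g

n(T) = 1585 / 22.4 = 70.76 mol
n(Z) = 9750 / 226.10 = 43.12 mol
n/ν → T: 23.59, Z: 43.12; T is limiting.
Z consumed = (1/3) × 70.76 = 23.59 mol
Z remaining = 43.12 − 23.59 = 19.53 mol
mass = 19.53 × 226.10 = 4416 g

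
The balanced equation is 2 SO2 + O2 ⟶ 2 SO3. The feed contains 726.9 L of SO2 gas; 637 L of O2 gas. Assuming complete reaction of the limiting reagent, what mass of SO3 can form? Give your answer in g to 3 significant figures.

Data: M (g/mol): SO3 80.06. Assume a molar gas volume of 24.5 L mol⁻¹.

2380 g

n(SO2) = 726.9 / 24.5 = 29.67 mol
n(O2) = 637.0 / 24.5 = 26.00 mol
n/ν → SO2: 14.84, O2: 26.00; SO2 is limiting.
n(SO3) = (2/2) × 29.67 = 29.67 mol
mass = 29.67 × 80.06 = 2375 g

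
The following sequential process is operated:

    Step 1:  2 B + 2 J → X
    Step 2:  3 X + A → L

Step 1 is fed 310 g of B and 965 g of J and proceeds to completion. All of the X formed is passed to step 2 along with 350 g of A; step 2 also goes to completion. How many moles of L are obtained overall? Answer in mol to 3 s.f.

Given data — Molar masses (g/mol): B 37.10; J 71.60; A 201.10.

Step 1:
n(B) = 310.0 / 37.10 = 8.356 mol
n(J) = 965.0 / 71.60 = 13.48 mol
n/ν → B: 4.178, J: 6.740; B is limiting.
n(X) produced = (1/2) × 8.356 = 4.178 mol
Step 2:
n(X) available = 4.178 mol
n(A) = 350.0 / 201.10 = 1.740 mol
n/ν → X: 1.393, A: 1.740; X is limiting.
n(L) = (1/3) × 4.178 = 1.393 mol

1.39 mol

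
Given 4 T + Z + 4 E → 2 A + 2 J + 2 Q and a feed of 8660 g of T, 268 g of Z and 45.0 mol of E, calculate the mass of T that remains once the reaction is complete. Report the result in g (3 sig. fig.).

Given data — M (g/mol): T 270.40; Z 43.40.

1980 g

n(T) = 8660 / 270.40 = 32.03 mol
n(Z) = 268.0 / 43.40 = 6.175 mol
n(E) = 45.00 mol
n/ν for T = 32.03/4 = 8.008
n/ν for Z = 6.175/1 = 6.175
n/ν for E = 45.00/4 = 11.25
Smallest n/ν is Z → limiting reagent.
T consumed = (4/1) × 6.175 = 24.70 mol
T remaining = 32.03 − 24.70 = 7.330 mol
mass = 7.330 × 270.40 = 1982 g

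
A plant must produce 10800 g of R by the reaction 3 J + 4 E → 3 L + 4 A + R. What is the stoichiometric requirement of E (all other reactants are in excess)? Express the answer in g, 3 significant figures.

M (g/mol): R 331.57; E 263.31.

n(R) = 10800 / 331.57 = 32.57 mol
n(E) = (4/1) × 32.57 = 130.3 mol
mass = 130.3 × 263.31 = 34310 g

34300 g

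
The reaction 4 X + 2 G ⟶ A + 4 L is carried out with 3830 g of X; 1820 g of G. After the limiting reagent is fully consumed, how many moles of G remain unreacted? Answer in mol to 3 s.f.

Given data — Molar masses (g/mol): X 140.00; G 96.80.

n(X) = 3830 / 140.00 = 27.36 mol
n(G) = 1820 / 96.80 = 18.80 mol
n/ν for X = 27.36/4 = 6.840
n/ν for G = 18.80/2 = 9.400
Smallest n/ν is X → limiting reagent.
G consumed = (2/4) × 27.36 = 13.68 mol
G remaining = 18.80 − 13.68 = 5.120 mol

5.12 mol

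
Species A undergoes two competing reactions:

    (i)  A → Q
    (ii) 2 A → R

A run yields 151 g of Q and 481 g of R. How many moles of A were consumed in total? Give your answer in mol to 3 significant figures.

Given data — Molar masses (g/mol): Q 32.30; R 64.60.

n(Q) = 151 / 32.30 = 4.675 mol
n(R) = 481 / 64.60 = 7.446 mol
n(A) via (i) = (1/1)×4.675 = 4.675 mol
n(A) via (ii) = (2/1)×7.446 = 14.89 mol
total n(A) = 4.675 + 14.89 = 19.57 mol

19.6 mol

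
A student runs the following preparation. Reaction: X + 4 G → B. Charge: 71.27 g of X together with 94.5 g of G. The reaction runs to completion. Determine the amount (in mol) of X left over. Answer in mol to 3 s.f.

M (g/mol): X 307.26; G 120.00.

n(X) = 71.27 / 307.26 = 0.2320 mol
n(G) = 94.50 / 120.00 = 0.7875 mol
n/ν for X = 0.2320/1 = 0.2320
n/ν for G = 0.7875/4 = 0.1969
Smallest n/ν is G → limiting reagent.
X consumed = (1/4) × 0.7875 = 0.1969 mol
X remaining = 0.2320 − 0.1969 = 0.03510 mol

0.0351 mol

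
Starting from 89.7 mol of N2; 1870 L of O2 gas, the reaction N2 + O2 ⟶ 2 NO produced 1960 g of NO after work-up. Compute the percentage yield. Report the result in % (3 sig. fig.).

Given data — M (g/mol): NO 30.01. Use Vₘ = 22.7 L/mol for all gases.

39.6 %

n(N2) = 89.70 mol
n(O2) = 1870 / 22.7 = 82.38 mol
n/ν for N2 = 89.70/1 = 89.70
n/ν for O2 = 82.38/1 = 82.38
Smallest n/ν is O2 → limiting reagent.
theoretical n(NO) = (2/1) × 82.38 = 164.8 mol → 4946 g
% yield = 1960 / 4946 × 100 = 39.63 %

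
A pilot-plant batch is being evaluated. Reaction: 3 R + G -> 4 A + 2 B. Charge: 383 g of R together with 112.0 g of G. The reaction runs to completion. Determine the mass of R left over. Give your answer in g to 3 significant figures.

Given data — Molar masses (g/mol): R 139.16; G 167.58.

n(R) = 383.0 / 139.16 = 2.752 mol
n(G) = 112.0 / 167.58 = 0.6683 mol
n/ν → R: 0.9173, G: 0.6683; G is limiting.
R consumed = (3/1) × 0.6683 = 2.005 mol
R remaining = 2.752 − 2.005 = 0.7470 mol
mass = 0.7470 × 139.16 = 104.0 g

104 g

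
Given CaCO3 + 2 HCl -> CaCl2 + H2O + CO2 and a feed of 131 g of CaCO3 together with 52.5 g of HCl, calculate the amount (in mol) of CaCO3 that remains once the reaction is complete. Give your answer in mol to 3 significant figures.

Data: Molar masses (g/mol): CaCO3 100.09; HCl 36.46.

0.589 mol

n(CaCO3) = 131.0 / 100.09 = 1.309 mol
n(HCl) = 52.50 / 36.46 = 1.440 mol
n/ν for CaCO3 = 1.309/1 = 1.309
n/ν for HCl = 1.440/2 = 0.7200
Smallest n/ν is HCl → limiting reagent.
CaCO3 consumed = (1/2) × 1.440 = 0.7200 mol
CaCO3 remaining = 1.309 − 0.7200 = 0.5890 mol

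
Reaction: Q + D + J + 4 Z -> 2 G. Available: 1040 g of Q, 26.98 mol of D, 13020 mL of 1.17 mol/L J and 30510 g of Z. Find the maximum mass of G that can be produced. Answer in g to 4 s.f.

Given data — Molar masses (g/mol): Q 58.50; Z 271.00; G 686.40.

n(Q) = 1040 / 58.50 = 17.78 mol
n(D) = 26.98 mol
n(J) = 1.17 × 13020/1000 = 15.23 mol
n(Z) = 30510 / 271.00 = 112.6 mol
n/ν → Q: 17.78, D: 26.98, J: 15.23, Z: 28.15; J is limiting.
n(G) = (2/1) × 15.23 = 30.46 mol
mass = 30.46 × 686.40 = 20910 g

20910 g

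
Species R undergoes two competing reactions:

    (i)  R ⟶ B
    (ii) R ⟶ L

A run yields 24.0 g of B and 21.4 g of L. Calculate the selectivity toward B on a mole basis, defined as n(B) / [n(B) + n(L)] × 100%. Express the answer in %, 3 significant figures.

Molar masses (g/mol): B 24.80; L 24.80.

52.9 %

n(B) = 24.0 / 24.80 = 0.9677 mol
n(L) = 21.4 / 24.80 = 0.8629 mol
selectivity = 0.9677/(0.9677+0.8629) × 100 = 52.86 %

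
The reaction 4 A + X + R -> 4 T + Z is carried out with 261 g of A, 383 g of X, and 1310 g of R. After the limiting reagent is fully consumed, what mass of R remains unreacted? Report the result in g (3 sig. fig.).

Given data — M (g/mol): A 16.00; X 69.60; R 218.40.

419 g

n(A) = 261.0 / 16.00 = 16.31 mol
n(X) = 383.0 / 69.60 = 5.503 mol
n(R) = 1310 / 218.40 = 5.998 mol
n/ν for A = 16.31/4 = 4.078
n/ν for X = 5.503/1 = 5.503
n/ν for R = 5.998/1 = 5.998
Smallest n/ν is A → limiting reagent.
R consumed = (1/4) × 16.31 = 4.078 mol
R remaining = 5.998 − 4.078 = 1.920 mol
mass = 1.920 × 218.40 = 419.3 g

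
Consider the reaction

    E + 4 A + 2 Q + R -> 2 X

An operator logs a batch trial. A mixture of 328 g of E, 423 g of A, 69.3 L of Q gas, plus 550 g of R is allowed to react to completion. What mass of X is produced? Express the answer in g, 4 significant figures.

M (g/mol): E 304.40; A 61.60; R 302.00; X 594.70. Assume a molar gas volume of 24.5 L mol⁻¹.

n(E) = 328.0 / 304.40 = 1.078 mol
n(A) = 423.0 / 61.60 = 6.867 mol
n(Q) = 69.30 / 24.5 = 2.829 mol
n(R) = 550.0 / 302.00 = 1.821 mol
n/ν → E: 1.078, A: 1.717, Q: 1.415, R: 1.821; E is limiting.
n(X) = (2/1) × 1.078 = 2.156 mol
mass = 2.156 × 594.70 = 1282 g

1282 g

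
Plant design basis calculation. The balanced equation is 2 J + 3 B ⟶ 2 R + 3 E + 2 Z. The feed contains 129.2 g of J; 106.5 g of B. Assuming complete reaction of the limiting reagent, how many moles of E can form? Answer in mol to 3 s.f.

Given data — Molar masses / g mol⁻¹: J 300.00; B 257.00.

n(J) = 129.2 / 300.00 = 0.4307 mol
n(B) = 106.5 / 257.00 = 0.4144 mol
n/ν for J = 0.4307/2 = 0.2154
n/ν for B = 0.4144/3 = 0.1381
Smallest n/ν is B → limiting reagent.
n(E) = (3/3) × 0.4144 = 0.4144 mol

0.414 mol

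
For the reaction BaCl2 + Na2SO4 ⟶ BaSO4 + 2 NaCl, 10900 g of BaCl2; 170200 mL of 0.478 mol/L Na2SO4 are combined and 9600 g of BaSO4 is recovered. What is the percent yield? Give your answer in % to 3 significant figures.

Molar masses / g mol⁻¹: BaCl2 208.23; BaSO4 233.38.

78.6 %

n(BaCl2) = 10900 / 208.23 = 52.35 mol
n(Na2SO4) = 0.478 × 170200/1000 = 81.36 mol
n/ν → BaCl2: 52.35, Na2SO4: 81.36; BaCl2 is limiting.
theoretical n(BaSO4) = (1/1) × 52.35 = 52.35 mol → 12220 g
% yield = 9600 / 12220 × 100 = 78.56 %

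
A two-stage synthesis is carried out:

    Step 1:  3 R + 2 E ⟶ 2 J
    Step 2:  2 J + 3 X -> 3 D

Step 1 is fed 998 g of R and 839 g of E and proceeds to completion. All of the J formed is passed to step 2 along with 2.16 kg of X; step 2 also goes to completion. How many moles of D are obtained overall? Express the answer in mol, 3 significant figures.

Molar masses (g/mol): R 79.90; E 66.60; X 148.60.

Step 1:
n(R) = 998.0 / 79.90 = 12.49 mol
n(E) = 839.0 / 66.60 = 12.60 mol
n/ν → R: 4.163, E: 6.300; R is limiting.
n(J) produced = (2/3) × 12.49 = 8.327 mol
Step 2:
n(J) available = 8.327 mol
n(X) = 2.160×1000 / 148.60 = 14.54 mol
n/ν → J: 4.164, X: 4.847; J is limiting.
n(D) = (3/2) × 8.327 = 12.49 mol

12.5 mol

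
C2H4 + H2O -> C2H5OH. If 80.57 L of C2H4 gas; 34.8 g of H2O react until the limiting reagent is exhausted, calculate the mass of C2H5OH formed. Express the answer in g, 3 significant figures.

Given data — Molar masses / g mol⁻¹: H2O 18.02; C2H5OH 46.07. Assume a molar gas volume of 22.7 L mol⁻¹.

n(C2H4) = 80.57 / 22.7 = 3.549 mol
n(H2O) = 34.80 / 18.02 = 1.931 mol
n/ν for C2H4 = 3.549/1 = 3.549
n/ν for H2O = 1.931/1 = 1.931
Smallest n/ν is H2O → limiting reagent.
n(C2H5OH) = (1/1) × 1.931 = 1.931 mol
mass = 1.931 × 46.07 = 88.96 g

89.0 g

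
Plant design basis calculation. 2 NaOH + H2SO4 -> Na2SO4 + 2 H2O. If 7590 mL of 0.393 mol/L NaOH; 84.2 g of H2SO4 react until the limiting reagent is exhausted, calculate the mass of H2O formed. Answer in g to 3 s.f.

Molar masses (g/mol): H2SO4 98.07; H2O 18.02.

n(NaOH) = 0.393 × 7590/1000 = 2.983 mol
n(H2SO4) = 84.20 / 98.07 = 0.8586 mol
n/ν for NaOH = 2.983/2 = 1.492
n/ν for H2SO4 = 0.8586/1 = 0.8586
Smallest n/ν is H2SO4 → limiting reagent.
n(H2O) = (2/1) × 0.8586 = 1.717 mol
mass = 1.717 × 18.02 = 30.94 g

30.9 g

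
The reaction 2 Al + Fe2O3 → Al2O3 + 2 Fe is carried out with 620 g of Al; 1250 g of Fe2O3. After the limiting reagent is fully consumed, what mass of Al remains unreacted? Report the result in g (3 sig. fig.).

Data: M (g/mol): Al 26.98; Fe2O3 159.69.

n(Al) = 620.0 / 26.98 = 22.98 mol
n(Fe2O3) = 1250 / 159.69 = 7.828 mol
n/ν → Al: 11.49, Fe2O3: 7.828; Fe2O3 is limiting.
Al consumed = (2/1) × 7.828 = 15.66 mol
Al remaining = 22.98 − 15.66 = 7.320 mol
mass = 7.320 × 26.98 = 197.5 g

198 g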